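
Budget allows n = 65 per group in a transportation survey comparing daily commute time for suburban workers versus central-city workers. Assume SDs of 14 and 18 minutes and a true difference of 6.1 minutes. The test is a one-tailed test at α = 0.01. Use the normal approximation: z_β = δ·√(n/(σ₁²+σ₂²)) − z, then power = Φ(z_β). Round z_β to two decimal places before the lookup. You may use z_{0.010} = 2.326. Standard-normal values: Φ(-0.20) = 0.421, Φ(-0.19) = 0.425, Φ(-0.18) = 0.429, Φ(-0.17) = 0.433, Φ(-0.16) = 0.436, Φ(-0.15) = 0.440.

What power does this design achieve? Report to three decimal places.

z_β = δ·√(n/(σ₁²+σ₂²)) − z_α
    = 6.1 · √(65/520) − 2.326
    = 6.1 · 0.35355 − 2.326
    = 2.1567 − 2.326 = -0.1693 → -0.17
Power = Φ(-0.17) = 0.433.

Power ≈ 0.433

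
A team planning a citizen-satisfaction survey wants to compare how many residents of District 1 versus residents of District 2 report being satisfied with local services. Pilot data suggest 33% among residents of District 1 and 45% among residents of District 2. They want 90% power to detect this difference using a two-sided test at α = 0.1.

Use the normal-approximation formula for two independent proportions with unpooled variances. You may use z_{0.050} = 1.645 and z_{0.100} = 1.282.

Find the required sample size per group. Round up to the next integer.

n = (z_{α/2} + z_β)² · [p₁(1−p₁) + p₂(1−p₂)] / (p₁ − p₂)²
  = (1.645 + 1.282)² · (0.33·0.67 + 0.45·0.55) / (-0.12)²
  = (2.927)² · (0.2211 + 0.2475) / 0.0144
  = 8.5673 · 0.4686 / 0.0144
  = 278.80
Round up → n = 279 per group.

n = 279 per group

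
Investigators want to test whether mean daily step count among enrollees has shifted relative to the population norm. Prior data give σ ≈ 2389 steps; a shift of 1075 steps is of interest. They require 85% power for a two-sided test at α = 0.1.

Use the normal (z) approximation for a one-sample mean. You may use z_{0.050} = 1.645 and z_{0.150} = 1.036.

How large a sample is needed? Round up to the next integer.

n = (z_{α/2} + z_β)² · σ² / δ²
  = (1.645 + 1.036)² · 2389² / 1075²
  = 7.1878 · 5707321 / 1155625
  = 35.50
Round up → n = 36.

n = 36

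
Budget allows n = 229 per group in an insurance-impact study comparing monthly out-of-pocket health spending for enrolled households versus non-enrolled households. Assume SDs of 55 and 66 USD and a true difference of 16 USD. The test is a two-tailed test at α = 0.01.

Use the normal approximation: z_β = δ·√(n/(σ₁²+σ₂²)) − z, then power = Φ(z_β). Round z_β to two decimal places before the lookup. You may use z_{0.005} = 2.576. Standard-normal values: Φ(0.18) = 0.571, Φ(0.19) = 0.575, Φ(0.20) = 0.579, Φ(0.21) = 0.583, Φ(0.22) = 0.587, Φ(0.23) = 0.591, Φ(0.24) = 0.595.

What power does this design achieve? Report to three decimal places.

Power ≈ 0.595

z_β = δ·√(n/(σ₁²+σ₂²)) − z_{α/2}
    = 16 · √(229/7381) − 2.576
    = 16 · 0.17614 − 2.576
    = 2.8183 − 2.576 = 0.2423 → 0.24
Power = Φ(0.24) = 0.595.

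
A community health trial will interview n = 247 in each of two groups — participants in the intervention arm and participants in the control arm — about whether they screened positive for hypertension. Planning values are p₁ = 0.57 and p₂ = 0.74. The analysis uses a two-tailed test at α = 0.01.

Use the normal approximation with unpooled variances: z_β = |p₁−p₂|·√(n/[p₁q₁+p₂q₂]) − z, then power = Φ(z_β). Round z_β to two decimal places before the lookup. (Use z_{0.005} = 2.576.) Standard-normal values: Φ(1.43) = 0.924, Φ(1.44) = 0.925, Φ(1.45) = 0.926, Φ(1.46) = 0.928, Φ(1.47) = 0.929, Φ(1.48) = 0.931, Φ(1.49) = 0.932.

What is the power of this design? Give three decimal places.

z_β = |p₁−p₂|·√(n/[p₁q₁+p₂q₂]) − z_{α/2}
    = 0.17 · √(247/0.4375) − 2.576
    = 0.17 · 23.7607 − 2.576
    = 4.0393 − 2.576 = 1.4633 → 1.46
Power = Φ(1.46) = 0.928.

Power ≈ 0.928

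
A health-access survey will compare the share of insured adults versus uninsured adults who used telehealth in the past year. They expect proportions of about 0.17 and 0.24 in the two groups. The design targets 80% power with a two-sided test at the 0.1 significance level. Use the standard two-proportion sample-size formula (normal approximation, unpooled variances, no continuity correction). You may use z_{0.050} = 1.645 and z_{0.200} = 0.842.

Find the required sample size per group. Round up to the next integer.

n = 409 per group

n = (z_{α/2} + z_β)² · [p₁(1−p₁) + p₂(1−p₂)] / (p₁ − p₂)²
  = (1.645 + 0.842)² · (0.17·0.83 + 0.24·0.76) / (-0.07)²
  = (2.487)² · (0.1411 + 0.1824) / 0.0049
  = 6.1852 · 0.3235 / 0.0049
  = 408.35
Round up → n = 409 per group.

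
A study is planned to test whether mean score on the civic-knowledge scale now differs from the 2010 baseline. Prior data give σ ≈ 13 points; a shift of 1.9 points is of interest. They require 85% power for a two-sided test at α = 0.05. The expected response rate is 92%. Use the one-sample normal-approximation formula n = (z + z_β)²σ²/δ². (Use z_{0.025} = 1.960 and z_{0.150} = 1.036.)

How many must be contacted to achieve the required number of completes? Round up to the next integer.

n = (z_{α/2} + z_β)² · σ² / δ²
  = (1.960 + 1.036)² · 13² / 1.9²
  = 8.9760 · 169 / 3.61
  = 420.21
Adjust for 92% response: 420.21 / 0.92 = 456.75.
Round up → n = 457.

n = 457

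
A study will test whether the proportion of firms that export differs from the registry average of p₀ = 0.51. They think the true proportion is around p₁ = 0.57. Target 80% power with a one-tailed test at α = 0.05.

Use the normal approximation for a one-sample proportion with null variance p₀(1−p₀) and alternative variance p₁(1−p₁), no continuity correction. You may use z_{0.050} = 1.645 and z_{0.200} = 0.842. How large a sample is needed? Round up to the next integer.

n = [z_α·√(p₀q₀) + z_β·√(p₁q₁)]² / (p₁ − p₀)²
  = [1.645·√(0.51·0.49) + 0.842·√(0.57·0.43)]² / (0.06)²
  = [1.645·0.4999 + 0.842·0.4951]² / 0.0036
  = [1.2392]² / 0.0036
  = 426.55
Round up → n = 427.

n = 427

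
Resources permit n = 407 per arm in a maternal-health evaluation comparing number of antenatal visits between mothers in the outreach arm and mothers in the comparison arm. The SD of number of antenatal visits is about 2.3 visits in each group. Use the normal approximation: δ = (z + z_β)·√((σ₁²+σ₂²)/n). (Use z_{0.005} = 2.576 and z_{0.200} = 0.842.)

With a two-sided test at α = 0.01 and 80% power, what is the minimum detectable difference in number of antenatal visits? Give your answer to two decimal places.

Minimum detectable difference ≈ 0.55 visits

δ = (z_{α/2} + z_β) · √((σ₁²+σ₂²)/n)
  = (2.576 + 0.842) · √(10.58/407)
  = 3.418 · √0.026
  = 3.418 · 0.1612
  = 0.5511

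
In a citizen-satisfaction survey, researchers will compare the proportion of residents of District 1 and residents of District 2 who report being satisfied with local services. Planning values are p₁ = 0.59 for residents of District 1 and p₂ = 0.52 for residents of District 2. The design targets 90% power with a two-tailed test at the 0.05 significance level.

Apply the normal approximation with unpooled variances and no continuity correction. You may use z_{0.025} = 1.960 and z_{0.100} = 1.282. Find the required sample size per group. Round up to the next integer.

n = 1055 per group

n = (z_{α/2} + z_β)² · [p₁(1−p₁) + p₂(1−p₂)] / (p₁ − p₂)²
  = (1.960 + 1.282)² · (0.59·0.41 + 0.52·0.48) / (0.07)²
  = (3.242)² · (0.2419 + 0.2496) / 0.0049
  = 10.5106 · 0.4915 / 0.0049
  = 1054.27
Round up → n = 1055 per group.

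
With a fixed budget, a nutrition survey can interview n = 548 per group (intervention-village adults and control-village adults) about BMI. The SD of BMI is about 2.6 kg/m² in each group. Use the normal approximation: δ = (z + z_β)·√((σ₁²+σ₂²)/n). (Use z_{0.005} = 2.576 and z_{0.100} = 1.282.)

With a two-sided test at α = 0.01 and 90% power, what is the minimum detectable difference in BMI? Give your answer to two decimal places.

δ = (z_{α/2} + z_β) · √((σ₁²+σ₂²)/n)
  = (2.576 + 1.282) · √(13.52/548)
  = 3.858 · √0.02467
  = 3.858 · 0.1571
  = 0.6060

Minimum detectable difference ≈ 0.61 kg/m²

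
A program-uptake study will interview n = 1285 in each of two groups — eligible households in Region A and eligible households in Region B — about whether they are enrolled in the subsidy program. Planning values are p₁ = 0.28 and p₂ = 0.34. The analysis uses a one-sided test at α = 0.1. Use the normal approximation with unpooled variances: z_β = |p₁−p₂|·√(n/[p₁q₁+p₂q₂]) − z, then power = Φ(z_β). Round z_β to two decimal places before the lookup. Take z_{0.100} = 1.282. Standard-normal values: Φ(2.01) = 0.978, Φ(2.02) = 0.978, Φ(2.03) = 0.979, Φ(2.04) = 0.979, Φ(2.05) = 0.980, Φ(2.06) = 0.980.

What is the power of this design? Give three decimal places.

z_β = |p₁−p₂|·√(n/[p₁q₁+p₂q₂]) − z_α
    = 0.06 · √(1285/0.4260) − 1.282
    = 0.06 · 54.9221 − 1.282
    = 3.2953 − 1.282 = 2.0133 → 2.01
Power = Φ(2.01) = 0.978.

Power ≈ 0.978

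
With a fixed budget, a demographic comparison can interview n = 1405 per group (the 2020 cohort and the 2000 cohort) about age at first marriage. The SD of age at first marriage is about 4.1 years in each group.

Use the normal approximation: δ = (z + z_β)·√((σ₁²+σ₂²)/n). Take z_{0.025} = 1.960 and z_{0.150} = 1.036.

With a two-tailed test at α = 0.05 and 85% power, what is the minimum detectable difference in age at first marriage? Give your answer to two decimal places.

δ = (z_{α/2} + z_β) · √((σ₁²+σ₂²)/n)
  = (1.960 + 1.036) · √(33.62/1405)
  = 2.996 · √0.02393
  = 2.996 · 0.1547
  = 0.4634

Minimum detectable difference ≈ 0.46 years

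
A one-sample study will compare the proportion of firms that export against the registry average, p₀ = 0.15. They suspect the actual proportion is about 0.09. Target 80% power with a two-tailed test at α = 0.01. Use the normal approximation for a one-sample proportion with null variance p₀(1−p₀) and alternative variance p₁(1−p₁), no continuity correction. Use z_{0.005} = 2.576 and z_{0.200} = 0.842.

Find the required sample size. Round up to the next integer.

n = [z_{α/2}·√(p₀q₀) + z_β·√(p₁q₁)]² / (p₁ − p₀)²
  = [2.576·√(0.15·0.85) + 0.842·√(0.09·0.91)]² / (-0.06)²
  = [2.576·0.3571 + 0.842·0.2862]² / 0.0036
  = [1.1608]² / 0.0036
  = 374.28
Round up → n = 375.

n = 375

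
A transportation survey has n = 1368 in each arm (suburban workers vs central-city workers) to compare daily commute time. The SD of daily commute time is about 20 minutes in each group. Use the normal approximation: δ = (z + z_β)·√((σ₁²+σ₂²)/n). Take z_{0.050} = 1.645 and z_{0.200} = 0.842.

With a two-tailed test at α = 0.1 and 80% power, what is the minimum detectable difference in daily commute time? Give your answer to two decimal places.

δ = (z_{α/2} + z_β) · √((σ₁²+σ₂²)/n)
  = (1.645 + 0.842) · √(800/1368)
  = 2.487 · √0.5848
  = 2.487 · 0.7647
  = 1.9019

Minimum detectable difference ≈ 1.90 minutes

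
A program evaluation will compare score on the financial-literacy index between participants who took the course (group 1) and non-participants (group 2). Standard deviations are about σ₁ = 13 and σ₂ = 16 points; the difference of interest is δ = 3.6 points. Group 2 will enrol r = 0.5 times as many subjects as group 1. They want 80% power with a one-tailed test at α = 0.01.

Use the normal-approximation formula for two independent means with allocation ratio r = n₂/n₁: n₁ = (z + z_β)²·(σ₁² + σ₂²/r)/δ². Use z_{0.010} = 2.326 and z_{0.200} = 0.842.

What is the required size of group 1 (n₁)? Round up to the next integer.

n₁ = (z_α + z_β)² · (σ₁² + σ₂²/r) / δ²
   = (2.326 + 0.842)² · (13² + 16²/0.5) / 3.6²
   = 10.0362 · (169 + 512) / 12.96
   = 10.0362 · 681 / 12.96
   = 527.37
Round up → n₁ = 528; n₂ = r·n₁ = 0.5 × 528 = 264.

n₁ = 528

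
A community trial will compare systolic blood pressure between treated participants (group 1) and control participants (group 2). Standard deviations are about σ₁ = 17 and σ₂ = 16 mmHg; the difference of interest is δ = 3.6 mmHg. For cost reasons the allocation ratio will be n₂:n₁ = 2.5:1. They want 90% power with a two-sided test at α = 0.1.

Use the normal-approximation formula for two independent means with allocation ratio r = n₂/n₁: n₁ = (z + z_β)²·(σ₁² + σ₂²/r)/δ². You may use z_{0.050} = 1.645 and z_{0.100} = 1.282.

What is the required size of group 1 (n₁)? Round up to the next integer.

n₁ = (z_{α/2} + z_β)² · (σ₁² + σ₂²/r) / δ²
   = (1.645 + 1.282)² · (17² + 16²/2.5) / 3.6²
   = 8.5673 · (289 + 102.4) / 12.96
   = 8.5673 · 391.4 / 12.96
   = 258.74
Round up → n₁ = 259; n₂ = r·n₁ = 2.5 × 259 = 648.

n₁ = 259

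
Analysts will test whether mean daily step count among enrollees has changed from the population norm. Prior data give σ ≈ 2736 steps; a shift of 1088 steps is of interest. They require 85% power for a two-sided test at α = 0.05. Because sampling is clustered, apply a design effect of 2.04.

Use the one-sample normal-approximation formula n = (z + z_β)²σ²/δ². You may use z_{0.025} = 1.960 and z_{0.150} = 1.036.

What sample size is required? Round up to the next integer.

n = 116

n = (z_{α/2} + z_β)² · σ² / δ²
  = (1.960 + 1.036)² · 2736² / 1088²
  = 8.9760 · 7485696 / 1183744
  = 56.76
Design effect: 2.04 × 56.76 = 115.79.
Round up → n = 116.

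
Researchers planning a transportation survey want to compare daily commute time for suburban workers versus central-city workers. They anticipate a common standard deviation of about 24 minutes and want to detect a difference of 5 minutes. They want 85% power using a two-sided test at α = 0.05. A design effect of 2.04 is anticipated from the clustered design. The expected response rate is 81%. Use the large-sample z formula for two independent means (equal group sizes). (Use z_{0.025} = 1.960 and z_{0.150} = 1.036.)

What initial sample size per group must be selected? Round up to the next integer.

n = 1042 per group

n = (z_{α/2} + z_β)² · (σ₁² + σ₂²) / δ²
  = (1.960 + 1.036)² · (2·24² = 1152) / 5²
  = 8.9760 · 1152 / 25
  = 413.61
Design effect: 2.04 × 413.61 = 843.77.
Adjust for 81% response: 843.77 / 0.81 = 1041.70.
Round up → n = 1042 per group.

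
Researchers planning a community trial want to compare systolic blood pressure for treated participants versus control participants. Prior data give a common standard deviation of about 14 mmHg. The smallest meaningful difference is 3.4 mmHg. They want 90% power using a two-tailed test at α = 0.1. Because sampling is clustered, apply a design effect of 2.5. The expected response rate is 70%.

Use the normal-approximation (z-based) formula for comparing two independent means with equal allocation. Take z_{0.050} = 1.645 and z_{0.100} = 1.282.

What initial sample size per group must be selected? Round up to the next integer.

n = (z_{α/2} + z_β)² · (σ₁² + σ₂²) / δ²
  = (1.645 + 1.282)² · (2·14² = 392) / 3.4²
  = 8.5673 · 392 / 11.56
  = 290.52
Design effect: 2.5 × 290.52 = 726.30.
Adjust for 70% response: 726.30 / 0.70 = 1037.57.
Round up → n = 1038 per group.

n = 1038 per group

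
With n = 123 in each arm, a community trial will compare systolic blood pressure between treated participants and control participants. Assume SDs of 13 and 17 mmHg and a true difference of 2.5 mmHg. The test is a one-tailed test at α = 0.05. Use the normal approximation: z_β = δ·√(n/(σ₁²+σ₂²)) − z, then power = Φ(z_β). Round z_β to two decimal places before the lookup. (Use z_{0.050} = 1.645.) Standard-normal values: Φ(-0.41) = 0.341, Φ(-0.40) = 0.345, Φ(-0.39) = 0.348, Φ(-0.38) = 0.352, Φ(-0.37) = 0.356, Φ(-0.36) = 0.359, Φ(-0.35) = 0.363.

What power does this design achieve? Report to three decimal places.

Power ≈ 0.363

z_β = δ·√(n/(σ₁²+σ₂²)) − z_α
    = 2.5 · √(123/458) − 1.645
    = 2.5 · 0.51823 − 1.645
    = 1.2956 − 1.645 = -0.3494 → -0.35
Power = Φ(-0.35) = 0.363.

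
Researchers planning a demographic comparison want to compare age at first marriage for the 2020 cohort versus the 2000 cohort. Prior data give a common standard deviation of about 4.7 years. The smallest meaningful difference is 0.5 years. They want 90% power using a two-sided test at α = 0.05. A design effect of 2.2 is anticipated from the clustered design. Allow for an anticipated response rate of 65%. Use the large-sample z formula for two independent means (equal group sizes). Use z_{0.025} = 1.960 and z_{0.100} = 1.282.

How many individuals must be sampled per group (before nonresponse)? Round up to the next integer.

n = (z_{α/2} + z_β)² · (σ₁² + σ₂²) / δ²
  = (1.960 + 1.282)² · (2·4.7² = 44.18) / 0.5²
  = 10.5106 · 44.18 / 0.25
  = 1857.43
Design effect: 2.2 × 1857.43 = 4086.34.
Adjust for 65% response: 4086.34 / 0.65 = 6286.68.
Round up → n = 6287 per group.

n = 6287 per group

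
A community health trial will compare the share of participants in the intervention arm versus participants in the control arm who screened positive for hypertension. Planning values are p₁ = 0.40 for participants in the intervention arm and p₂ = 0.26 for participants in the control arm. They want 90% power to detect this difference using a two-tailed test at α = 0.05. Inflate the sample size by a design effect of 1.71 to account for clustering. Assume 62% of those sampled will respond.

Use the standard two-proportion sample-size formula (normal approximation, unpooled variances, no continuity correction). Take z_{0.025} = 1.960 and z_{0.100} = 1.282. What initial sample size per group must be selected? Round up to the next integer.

n = 640 per group

n = (z_{α/2} + z_β)² · [p₁(1−p₁) + p₂(1−p₂)] / (p₁ − p₂)²
  = (1.960 + 1.282)² · (0.40·0.60 + 0.26·0.74) / (0.14)²
  = (3.242)² · (0.2400 + 0.1924) / 0.0196
  = 10.5106 · 0.4324 / 0.0196
  = 231.88
Design effect: 1.71 × 231.88 = 396.51.
Adjust for 62% response: 396.51 / 0.62 = 639.53.
Round up → n = 640 per group.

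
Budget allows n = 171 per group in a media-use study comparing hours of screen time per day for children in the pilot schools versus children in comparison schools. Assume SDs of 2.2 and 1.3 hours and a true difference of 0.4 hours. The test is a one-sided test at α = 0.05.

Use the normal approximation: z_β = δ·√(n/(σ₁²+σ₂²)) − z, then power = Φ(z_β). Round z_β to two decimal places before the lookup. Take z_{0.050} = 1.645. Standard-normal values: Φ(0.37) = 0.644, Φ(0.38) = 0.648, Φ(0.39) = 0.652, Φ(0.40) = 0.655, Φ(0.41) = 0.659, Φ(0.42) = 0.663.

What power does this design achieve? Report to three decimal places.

Power ≈ 0.655

z_β = δ·√(n/(σ₁²+σ₂²)) − z_α
    = 0.4 · √(171/6.53) − 1.645
    = 0.4 · 5.11731 − 1.645
    = 2.0469 − 1.645 = 0.4019 → 0.40
Power = Φ(0.40) = 0.655.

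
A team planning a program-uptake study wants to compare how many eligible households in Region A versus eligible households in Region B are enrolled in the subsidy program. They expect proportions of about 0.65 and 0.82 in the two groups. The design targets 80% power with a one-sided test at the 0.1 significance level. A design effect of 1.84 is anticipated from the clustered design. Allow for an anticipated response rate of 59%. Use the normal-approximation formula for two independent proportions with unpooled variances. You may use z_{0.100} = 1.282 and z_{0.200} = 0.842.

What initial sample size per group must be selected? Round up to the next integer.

n = (z_α + z_β)² · [p₁(1−p₁) + p₂(1−p₂)] / (p₁ − p₂)²
  = (1.282 + 0.842)² · (0.65·0.35 + 0.82·0.18) / (-0.17)²
  = (2.124)² · (0.2275 + 0.1476) / 0.0289
  = 4.5114 · 0.3751 / 0.0289
  = 58.55
Design effect: 1.84 × 58.55 = 107.74.
Adjust for 59% response: 107.74 / 0.59 = 182.61.
Round up → n = 183 per group.

n = 183 per group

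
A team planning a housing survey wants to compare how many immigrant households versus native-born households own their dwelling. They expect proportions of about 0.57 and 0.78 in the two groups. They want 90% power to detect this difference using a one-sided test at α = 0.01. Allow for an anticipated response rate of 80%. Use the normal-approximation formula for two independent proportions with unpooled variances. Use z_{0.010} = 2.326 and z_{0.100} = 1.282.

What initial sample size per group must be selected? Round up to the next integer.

n = (z_α + z_β)² · [p₁(1−p₁) + p₂(1−p₂)] / (p₁ − p₂)²
  = (2.326 + 1.282)² · (0.57·0.43 + 0.78·0.22) / (-0.21)²
  = (3.608)² · (0.2451 + 0.1716) / 0.0441
  = 13.0177 · 0.4167 / 0.0441
  = 123.00
Adjust for 80% response: 123.00 / 0.80 = 153.75.
Round up → n = 154 per group.

n = 154 per group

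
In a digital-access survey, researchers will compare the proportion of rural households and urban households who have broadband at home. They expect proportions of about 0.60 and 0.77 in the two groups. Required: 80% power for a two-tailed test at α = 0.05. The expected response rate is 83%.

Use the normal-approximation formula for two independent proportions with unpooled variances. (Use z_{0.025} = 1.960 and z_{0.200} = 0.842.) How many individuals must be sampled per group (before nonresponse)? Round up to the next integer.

n = 137 per group

n = (z_{α/2} + z_β)² · [p₁(1−p₁) + p₂(1−p₂)] / (p₁ − p₂)²
  = (1.960 + 0.842)² · (0.60·0.40 + 0.77·0.23) / (-0.17)²
  = (2.802)² · (0.2400 + 0.1771) / 0.0289
  = 7.8512 · 0.4171 / 0.0289
  = 113.31
Adjust for 83% response: 113.31 / 0.83 = 136.52.
Round up → n = 137 per group.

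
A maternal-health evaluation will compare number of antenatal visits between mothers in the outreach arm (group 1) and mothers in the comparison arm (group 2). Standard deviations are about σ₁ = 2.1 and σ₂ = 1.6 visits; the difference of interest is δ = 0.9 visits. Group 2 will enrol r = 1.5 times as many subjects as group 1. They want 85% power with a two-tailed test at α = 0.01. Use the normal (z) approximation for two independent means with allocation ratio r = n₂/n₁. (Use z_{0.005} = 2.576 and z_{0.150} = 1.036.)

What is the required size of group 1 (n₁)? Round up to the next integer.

n₁ = 99

n₁ = (z_{α/2} + z_β)² · (σ₁² + σ₂²/r) / δ²
   = (2.576 + 1.036)² · (2.1² + 1.6²/1.5) / 0.9²
   = 13.0465 · (4.41 + 1.7067) / 0.81
   = 13.0465 · 6.1167 / 0.81
   = 98.52
Round up → n₁ = 99; n₂ = r·n₁ = 1.5 × 99 = 149.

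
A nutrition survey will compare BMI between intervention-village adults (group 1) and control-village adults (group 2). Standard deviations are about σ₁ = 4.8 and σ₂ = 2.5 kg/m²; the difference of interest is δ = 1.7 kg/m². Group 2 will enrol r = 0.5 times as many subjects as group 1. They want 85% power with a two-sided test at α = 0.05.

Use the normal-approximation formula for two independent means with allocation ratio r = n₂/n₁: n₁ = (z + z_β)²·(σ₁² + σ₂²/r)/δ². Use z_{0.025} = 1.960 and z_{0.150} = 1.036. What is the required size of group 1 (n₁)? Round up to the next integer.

n₁ = (z_{α/2} + z_β)² · (σ₁² + σ₂²/r) / δ²
   = (1.960 + 1.036)² · (4.8² + 2.5²/0.5) / 1.7²
   = 8.9760 · (23.04 + 12.5) / 2.89
   = 8.9760 · 35.54 / 2.89
   = 110.38
Round up → n₁ = 111; n₂ = r·n₁ = 0.5 × 111 = 56.

n₁ = 111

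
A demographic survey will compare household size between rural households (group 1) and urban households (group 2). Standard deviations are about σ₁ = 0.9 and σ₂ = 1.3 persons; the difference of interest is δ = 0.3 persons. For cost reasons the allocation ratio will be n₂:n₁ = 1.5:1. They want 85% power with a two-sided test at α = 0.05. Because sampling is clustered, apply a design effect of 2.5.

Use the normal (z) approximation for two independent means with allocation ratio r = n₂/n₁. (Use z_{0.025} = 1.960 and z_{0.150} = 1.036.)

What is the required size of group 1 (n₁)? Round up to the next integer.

n₁ = 483

n₁ = (z_{α/2} + z_β)² · (σ₁² + σ₂²/r) / δ²
   = (1.960 + 1.036)² · (0.9² + 1.3²/1.5) / 0.3²
   = 8.9760 · (0.81 + 1.1267) / 0.09
   = 8.9760 · 1.9367 / 0.09
   = 193.15
Design effect: 2.5 × 193.15 = 482.88.
Round up → n₁ = 483; n₂ = r·n₁ = 1.5 × 483 = 725.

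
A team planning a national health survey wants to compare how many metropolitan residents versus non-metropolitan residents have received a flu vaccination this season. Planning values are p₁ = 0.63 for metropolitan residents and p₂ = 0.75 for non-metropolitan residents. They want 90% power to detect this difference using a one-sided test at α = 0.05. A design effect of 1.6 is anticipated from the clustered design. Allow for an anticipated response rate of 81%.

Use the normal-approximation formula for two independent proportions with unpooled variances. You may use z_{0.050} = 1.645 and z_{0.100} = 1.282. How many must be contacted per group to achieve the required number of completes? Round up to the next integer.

n = (z_α + z_β)² · [p₁(1−p₁) + p₂(1−p₂)] / (p₁ − p₂)²
  = (1.645 + 1.282)² · (0.63·0.37 + 0.75·0.25) / (-0.12)²
  = (2.927)² · (0.2331 + 0.1875) / 0.0144
  = 8.5673 · 0.4206 / 0.0144
  = 250.24
Design effect: 1.6 × 250.24 = 400.38.
Adjust for 81% response: 400.38 / 0.81 = 494.30.
Round up → n = 495 per group.

n = 495 per group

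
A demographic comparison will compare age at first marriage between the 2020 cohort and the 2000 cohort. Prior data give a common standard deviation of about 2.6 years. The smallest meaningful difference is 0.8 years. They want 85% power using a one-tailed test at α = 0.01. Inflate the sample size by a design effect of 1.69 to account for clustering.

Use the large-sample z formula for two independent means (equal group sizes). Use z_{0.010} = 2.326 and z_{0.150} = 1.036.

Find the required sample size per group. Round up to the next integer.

n = 404 per group

n = (z_α + z_β)² · (σ₁² + σ₂²) / δ²
  = (2.326 + 1.036)² · (2·2.6² = 13.52) / 0.8²
  = 11.3030 · 13.52 / 0.64
  = 238.78
Design effect: 1.69 × 238.78 = 403.53.
Round up → n = 404 per group.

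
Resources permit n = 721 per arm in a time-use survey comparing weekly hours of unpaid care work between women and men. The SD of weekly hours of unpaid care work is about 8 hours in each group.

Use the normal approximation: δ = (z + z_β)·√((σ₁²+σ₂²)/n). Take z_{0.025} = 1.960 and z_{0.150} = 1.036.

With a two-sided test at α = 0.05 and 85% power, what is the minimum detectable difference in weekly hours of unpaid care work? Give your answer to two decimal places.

δ = (z_{α/2} + z_β) · √((σ₁²+σ₂²)/n)
  = (1.960 + 1.036) · √(128/721)
  = 2.996 · √0.17753
  = 2.996 · 0.4213
  = 1.2623

Minimum detectable difference ≈ 1.26 hours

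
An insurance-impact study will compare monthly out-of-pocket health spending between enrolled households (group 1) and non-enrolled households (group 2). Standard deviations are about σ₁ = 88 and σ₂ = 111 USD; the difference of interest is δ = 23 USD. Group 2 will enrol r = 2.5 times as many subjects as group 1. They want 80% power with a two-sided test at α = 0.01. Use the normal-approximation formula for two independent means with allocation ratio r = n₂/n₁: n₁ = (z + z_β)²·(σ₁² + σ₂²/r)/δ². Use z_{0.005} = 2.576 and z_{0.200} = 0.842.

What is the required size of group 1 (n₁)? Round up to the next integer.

n₁ = (z_{α/2} + z_β)² · (σ₁² + σ₂²/r) / δ²
   = (2.576 + 0.842)² · (88² + 111²/2.5) / 23²
   = 11.6827 · (7744 + 4928.4) / 529
   = 11.6827 · 12672.4 / 529
   = 279.86
Round up → n₁ = 280; n₂ = r·n₁ = 2.5 × 280 = 700.

n₁ = 280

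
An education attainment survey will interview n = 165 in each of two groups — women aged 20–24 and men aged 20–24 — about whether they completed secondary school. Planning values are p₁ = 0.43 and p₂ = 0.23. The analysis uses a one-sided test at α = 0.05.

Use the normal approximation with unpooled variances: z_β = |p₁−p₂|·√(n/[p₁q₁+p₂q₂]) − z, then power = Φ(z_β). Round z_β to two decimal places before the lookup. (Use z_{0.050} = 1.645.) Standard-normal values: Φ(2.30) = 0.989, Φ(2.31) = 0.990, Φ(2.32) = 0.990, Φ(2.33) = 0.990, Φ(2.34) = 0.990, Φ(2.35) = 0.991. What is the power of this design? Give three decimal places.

Power ≈ 0.990

z_β = |p₁−p₂|·√(n/[p₁q₁+p₂q₂]) − z_α
    = 0.20 · √(165/0.4222) − 1.645
    = 0.20 · 19.7689 − 1.645
    = 3.9538 − 1.645 = 2.3088 → 2.31
Power = Φ(2.31) = 0.990.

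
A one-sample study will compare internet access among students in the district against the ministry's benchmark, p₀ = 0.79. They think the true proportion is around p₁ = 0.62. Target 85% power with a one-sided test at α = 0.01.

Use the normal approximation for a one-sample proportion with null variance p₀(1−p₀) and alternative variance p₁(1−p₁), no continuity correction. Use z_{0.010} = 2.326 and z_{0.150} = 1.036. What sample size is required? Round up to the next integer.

n = 73

n = [z_α·√(p₀q₀) + z_β·√(p₁q₁)]² / (p₁ − p₀)²
  = [2.326·√(0.79·0.21) + 1.036·√(0.62·0.38)]² / (-0.17)²
  = [2.326·0.4073 + 1.036·0.4854]² / 0.0289
  = [1.4503]² / 0.0289
  = 72.78
Round up → n = 73.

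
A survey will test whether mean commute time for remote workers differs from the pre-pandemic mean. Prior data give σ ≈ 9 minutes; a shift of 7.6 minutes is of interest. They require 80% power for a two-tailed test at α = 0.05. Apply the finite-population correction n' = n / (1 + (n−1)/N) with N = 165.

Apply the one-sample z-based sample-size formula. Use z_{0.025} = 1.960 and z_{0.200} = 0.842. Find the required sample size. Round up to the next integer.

n = 11

n = (z_{α/2} + z_β)² · σ² / δ²
  = (1.960 + 0.842)² · 9² / 7.6²
  = 7.8512 · 81 / 57.76
  = 11.01
Finite-population correction (N = 165): 11.01 / (1 + (11.01 − 1)/165) = 10.38.
Round up → n = 11.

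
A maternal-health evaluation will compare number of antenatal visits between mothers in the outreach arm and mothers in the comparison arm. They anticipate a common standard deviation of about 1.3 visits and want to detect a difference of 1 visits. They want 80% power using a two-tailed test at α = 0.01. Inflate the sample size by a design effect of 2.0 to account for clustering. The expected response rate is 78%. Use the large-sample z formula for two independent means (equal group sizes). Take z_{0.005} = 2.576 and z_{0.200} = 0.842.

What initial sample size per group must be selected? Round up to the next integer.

n = 102 per group

n = (z_{α/2} + z_β)² · (σ₁² + σ₂²) / δ²
  = (2.576 + 0.842)² · (2·1.3² = 3.38) / 1²
  = 11.6827 · 3.38 / 1
  = 39.49
Design effect: 2.0 × 39.49 = 78.98.
Adjust for 78% response: 78.98 / 0.78 = 101.25.
Round up → n = 102 per group.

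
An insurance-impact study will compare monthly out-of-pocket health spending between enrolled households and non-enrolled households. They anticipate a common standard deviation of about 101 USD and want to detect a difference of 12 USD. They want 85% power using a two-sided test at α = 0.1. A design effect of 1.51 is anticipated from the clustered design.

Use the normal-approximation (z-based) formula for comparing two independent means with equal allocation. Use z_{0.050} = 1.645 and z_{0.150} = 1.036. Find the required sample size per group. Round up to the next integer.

n = 1538 per group

n = (z_{α/2} + z_β)² · (σ₁² + σ₂²) / δ²
  = (1.645 + 1.036)² · (2·101² = 20402) / 12²
  = 7.1878 · 20402 / 144
  = 1018.37
Design effect: 1.51 × 1018.37 = 1537.73.
Round up → n = 1538 per group.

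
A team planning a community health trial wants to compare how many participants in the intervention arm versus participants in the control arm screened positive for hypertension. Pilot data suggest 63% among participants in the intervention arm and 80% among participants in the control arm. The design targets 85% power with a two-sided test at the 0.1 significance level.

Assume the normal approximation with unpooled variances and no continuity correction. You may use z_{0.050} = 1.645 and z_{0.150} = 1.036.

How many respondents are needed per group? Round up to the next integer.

n = (z_{α/2} + z_β)² · [p₁(1−p₁) + p₂(1−p₂)] / (p₁ − p₂)²
  = (1.645 + 1.036)² · (0.63·0.37 + 0.80·0.20) / (-0.17)²
  = (2.681)² · (0.2331 + 0.1600) / 0.0289
  = 7.1878 · 0.3931 / 0.0289
  = 97.77
Round up → n = 98 per group.

n = 98 per group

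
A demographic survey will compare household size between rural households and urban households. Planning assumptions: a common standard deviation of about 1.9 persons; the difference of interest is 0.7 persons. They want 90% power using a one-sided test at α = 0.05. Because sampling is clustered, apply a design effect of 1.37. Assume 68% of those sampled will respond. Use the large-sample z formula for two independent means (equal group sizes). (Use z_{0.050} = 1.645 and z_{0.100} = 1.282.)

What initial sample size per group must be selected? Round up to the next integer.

n = 255 per group

n = (z_α + z_β)² · (σ₁² + σ₂²) / δ²
  = (1.645 + 1.282)² · (2·1.9² = 7.22) / 0.7²
  = 8.5673 · 7.22 / 0.49
  = 126.24
Design effect: 1.37 × 126.24 = 172.94.
Adjust for 68% response: 172.94 / 0.68 = 254.33.
Round up → n = 255 per group.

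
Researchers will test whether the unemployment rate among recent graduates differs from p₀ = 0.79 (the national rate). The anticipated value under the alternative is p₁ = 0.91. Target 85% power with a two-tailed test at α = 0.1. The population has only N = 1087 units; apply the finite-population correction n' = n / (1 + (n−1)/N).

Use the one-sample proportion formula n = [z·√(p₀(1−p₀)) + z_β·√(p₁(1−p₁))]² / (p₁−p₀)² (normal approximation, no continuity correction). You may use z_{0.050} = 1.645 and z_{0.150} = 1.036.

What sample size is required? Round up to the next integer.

n = [z_{α/2}·√(p₀q₀) + z_β·√(p₁q₁)]² / (p₁ − p₀)²
  = [1.645·√(0.79·0.21) + 1.036·√(0.91·0.09)]² / (0.12)²
  = [1.645·0.4073 + 1.036·0.2862]² / 0.0144
  = [0.9665]² / 0.0144
  = 64.87
Finite-population correction (N = 1087): 64.87 / (1 + (64.87 − 1)/1087) = 61.27.
Round up → n = 62.

n = 62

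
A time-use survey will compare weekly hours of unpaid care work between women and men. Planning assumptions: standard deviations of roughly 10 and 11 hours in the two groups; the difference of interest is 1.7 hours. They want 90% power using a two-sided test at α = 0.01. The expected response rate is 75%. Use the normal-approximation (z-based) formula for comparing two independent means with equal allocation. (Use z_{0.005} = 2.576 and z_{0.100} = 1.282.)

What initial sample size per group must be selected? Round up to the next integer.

n = (z_{α/2} + z_β)² · (σ₁² + σ₂²) / δ²
  = (2.576 + 1.282)² · (10² + 11² = 221) / 1.7²
  = 14.8842 · 221 / 2.89
  = 1138.20
Adjust for 75% response: 1138.20 / 0.75 = 1517.60.
Round up → n = 1518 per group.

n = 1518 per group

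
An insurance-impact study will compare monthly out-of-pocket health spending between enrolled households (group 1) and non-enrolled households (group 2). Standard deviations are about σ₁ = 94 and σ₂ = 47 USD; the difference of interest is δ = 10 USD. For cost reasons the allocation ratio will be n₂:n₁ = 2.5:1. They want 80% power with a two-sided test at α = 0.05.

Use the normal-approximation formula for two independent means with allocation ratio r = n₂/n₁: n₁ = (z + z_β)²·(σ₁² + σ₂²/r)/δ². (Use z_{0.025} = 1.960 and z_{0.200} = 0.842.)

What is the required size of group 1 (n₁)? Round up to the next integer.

n₁ = 764

n₁ = (z_{α/2} + z_β)² · (σ₁² + σ₂²/r) / δ²
   = (1.960 + 0.842)² · (94² + 47²/2.5) / 10²
   = 7.8512 · (8836 + 883.6) / 100
   = 7.8512 · 9719.6 / 100
   = 763.11
Round up → n₁ = 764; n₂ = r·n₁ = 2.5 × 764 = 1910.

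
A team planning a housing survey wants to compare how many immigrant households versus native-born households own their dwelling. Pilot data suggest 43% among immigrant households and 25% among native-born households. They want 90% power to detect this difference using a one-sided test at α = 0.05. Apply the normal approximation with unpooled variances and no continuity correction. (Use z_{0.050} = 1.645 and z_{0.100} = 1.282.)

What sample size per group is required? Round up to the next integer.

n = (z_α + z_β)² · [p₁(1−p₁) + p₂(1−p₂)] / (p₁ − p₂)²
  = (1.645 + 1.282)² · (0.43·0.57 + 0.25·0.75) / (0.18)²
  = (2.927)² · (0.2451 + 0.1875) / 0.0324
  = 8.5673 · 0.4326 / 0.0324
  = 114.39
Round up → n = 115 per group.

n = 115 per group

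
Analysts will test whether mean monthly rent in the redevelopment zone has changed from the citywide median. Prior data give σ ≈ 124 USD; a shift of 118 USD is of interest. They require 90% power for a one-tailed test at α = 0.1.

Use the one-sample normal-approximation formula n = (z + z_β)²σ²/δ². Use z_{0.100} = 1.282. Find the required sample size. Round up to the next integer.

n = (z_α + z_β)² · σ² / δ²
  = (1.282 + 1.282)² · 124² / 118²
  = 6.5741 · 15376 / 13924
  = 7.26
Round up → n = 8.

n = 8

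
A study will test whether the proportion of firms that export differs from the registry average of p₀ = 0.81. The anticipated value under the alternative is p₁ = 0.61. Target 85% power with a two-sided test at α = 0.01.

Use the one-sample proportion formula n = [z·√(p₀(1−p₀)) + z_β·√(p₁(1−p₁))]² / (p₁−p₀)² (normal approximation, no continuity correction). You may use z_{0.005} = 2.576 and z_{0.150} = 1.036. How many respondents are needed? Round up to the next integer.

n = [z_{α/2}·√(p₀q₀) + z_β·√(p₁q₁)]² / (p₁ − p₀)²
  = [2.576·√(0.81·0.19) + 1.036·√(0.61·0.39)]² / (-0.20)²
  = [2.576·0.3923 + 1.036·0.4877]² / 0.0400
  = [1.5159]² / 0.0400
  = 57.45
Round up → n = 58.

n = 58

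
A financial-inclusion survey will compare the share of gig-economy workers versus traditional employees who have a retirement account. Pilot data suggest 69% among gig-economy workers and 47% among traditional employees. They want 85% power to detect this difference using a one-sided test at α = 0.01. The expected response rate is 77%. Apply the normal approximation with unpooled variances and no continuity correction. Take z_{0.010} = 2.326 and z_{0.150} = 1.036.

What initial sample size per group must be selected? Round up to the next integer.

n = 141 per group

n = (z_α + z_β)² · [p₁(1−p₁) + p₂(1−p₂)] / (p₁ − p₂)²
  = (2.326 + 1.036)² · (0.69·0.31 + 0.47·0.53) / (0.22)²
  = (3.362)² · (0.2139 + 0.2491) / 0.0484
  = 11.3030 · 0.4630 / 0.0484
  = 108.13
Adjust for 77% response: 108.13 / 0.77 = 140.42.
Round up → n = 141 per group.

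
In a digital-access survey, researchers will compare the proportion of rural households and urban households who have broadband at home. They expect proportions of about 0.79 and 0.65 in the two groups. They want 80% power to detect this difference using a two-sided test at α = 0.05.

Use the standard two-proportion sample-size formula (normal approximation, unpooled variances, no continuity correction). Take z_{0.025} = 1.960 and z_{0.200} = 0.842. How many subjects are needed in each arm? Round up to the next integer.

n = (z_{α/2} + z_β)² · [p₁(1−p₁) + p₂(1−p₂)] / (p₁ − p₂)²
  = (1.960 + 0.842)² · (0.79·0.21 + 0.65·0.35) / (0.14)²
  = (2.802)² · (0.1659 + 0.2275) / 0.0196
  = 7.8512 · 0.3934 / 0.0196
  = 157.58
Round up → n = 158 per group.

n = 158 per group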